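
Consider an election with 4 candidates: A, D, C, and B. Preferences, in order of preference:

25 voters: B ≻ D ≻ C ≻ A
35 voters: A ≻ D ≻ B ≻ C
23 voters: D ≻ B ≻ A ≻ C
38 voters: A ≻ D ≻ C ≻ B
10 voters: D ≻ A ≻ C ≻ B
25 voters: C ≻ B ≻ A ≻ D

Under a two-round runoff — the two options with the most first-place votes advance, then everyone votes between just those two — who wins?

Round 1 first-place votes: A 73, D 33, C 25, B 25.
A and D advance.
Runoff: A is preferred to D by 98 voters; D by 58.
A wins the runoff.

A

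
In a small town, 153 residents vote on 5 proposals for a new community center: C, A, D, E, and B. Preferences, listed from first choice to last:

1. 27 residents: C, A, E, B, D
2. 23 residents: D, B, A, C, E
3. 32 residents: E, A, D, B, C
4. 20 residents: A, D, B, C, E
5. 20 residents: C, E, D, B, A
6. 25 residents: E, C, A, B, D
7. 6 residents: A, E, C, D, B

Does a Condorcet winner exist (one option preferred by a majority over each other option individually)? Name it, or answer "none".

none

Checking pairwise contests:
A beats C 81–72.
E beats A 77–76.
C beats D 78–75.
C beats E 90–63.
C beats B 78–75.
Every option loses at least one head-to-head, so there is no Condorcet winner.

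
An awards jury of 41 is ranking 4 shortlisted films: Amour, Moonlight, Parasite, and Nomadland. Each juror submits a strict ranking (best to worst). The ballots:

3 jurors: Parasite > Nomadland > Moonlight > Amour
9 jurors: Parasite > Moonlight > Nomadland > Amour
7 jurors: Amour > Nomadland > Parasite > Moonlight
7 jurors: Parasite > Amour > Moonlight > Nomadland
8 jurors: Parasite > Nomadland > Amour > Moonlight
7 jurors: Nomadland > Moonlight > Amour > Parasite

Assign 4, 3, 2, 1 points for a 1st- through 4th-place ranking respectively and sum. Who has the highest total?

Parasite

Amour: 3·1 + 9·1 + 7·4 + 7·3 + 8·2 + 7·2 = 91
Moonlight: 3·2 + 9·3 + 7·1 + 7·2 + 8·1 + 7·3 = 83
Parasite: 3·4 + 9·4 + 7·2 + 7·4 + 8·4 + 7·1 = 129
Nomadland: 3·3 + 9·2 + 7·3 + 7·1 + 8·3 + 7·4 = 107
Parasite has the highest Borda score (129).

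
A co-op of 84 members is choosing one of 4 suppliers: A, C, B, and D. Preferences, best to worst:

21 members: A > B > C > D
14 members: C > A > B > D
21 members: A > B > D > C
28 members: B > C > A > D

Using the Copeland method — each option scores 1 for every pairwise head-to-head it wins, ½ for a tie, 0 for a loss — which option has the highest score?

A: beats B and D; ties C → score 2.5.
C: beats D; ties A; loses to B → score 1.5.
B: beats C and D; loses to A → score 2.
D: loses to A, C, and B → score 0.
A has the best pairwise record.

A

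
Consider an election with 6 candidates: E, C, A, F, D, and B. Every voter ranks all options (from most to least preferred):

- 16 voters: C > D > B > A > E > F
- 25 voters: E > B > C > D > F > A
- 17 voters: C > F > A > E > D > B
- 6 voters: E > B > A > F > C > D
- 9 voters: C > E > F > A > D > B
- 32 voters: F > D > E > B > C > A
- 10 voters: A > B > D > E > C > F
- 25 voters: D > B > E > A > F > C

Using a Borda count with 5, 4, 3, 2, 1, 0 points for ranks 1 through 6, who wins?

E: 16·1 + 25·5 + 17·2 + 6·5 + 9·4 + 32·3 + 10·2 + 25·3 = 432
C: 16·5 + 25·3 + 17·5 + 6·1 + 9·5 + 32·1 + 10·1 + 25·0 = 333
A: 16·2 + 25·0 + 17·3 + 6·3 + 9·2 + 32·0 + 10·5 + 25·2 = 219
F: 16·0 + 25·1 + 17·4 + 6·2 + 9·3 + 32·5 + 10·0 + 25·1 = 317
D: 16·4 + 25·2 + 17·1 + 6·0 + 9·1 + 32·4 + 10·3 + 25·5 = 423
B: 16·3 + 25·4 + 17·0 + 6·4 + 9·0 + 32·2 + 10·4 + 25·4 = 376
E has the highest Borda score (432).

E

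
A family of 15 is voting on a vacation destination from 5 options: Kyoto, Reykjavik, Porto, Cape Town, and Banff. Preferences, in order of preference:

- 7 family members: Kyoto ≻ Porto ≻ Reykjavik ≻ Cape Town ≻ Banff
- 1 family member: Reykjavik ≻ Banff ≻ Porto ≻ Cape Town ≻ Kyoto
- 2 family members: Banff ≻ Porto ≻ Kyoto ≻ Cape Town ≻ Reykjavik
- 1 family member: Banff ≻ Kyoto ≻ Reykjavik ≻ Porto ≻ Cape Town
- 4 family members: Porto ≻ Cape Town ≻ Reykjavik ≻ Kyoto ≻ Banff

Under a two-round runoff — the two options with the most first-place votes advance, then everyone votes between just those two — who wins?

Kyoto

Round 1 first-place votes: Kyoto 7, Reykjavik 1, Porto 4, Cape Town 0, Banff 3.
Kyoto and Porto advance.
Runoff: Kyoto is preferred to Porto by 8 voters; Porto by 7.
Kyoto wins the runoff.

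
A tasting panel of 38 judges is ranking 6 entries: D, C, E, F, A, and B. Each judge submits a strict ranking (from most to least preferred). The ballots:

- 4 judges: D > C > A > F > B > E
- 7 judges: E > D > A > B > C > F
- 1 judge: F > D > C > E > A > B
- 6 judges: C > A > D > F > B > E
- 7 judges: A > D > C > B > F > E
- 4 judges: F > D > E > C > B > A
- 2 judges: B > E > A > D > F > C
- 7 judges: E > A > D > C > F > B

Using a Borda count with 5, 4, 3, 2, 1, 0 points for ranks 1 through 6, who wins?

D

D: 4·5 + 7·4 + 1·4 + 6·3 + 7·4 + 4·4 + 2·2 + 7·3 = 139
C: 4·4 + 7·1 + 1·3 + 6·5 + 7·3 + 4·2 + 2·0 + 7·2 = 99
E: 4·0 + 7·5 + 1·2 + 6·0 + 7·0 + 4·3 + 2·4 + 7·5 = 92
F: 4·2 + 7·0 + 1·5 + 6·2 + 7·1 + 4·5 + 2·1 + 7·1 = 61
A: 4·3 + 7·3 + 1·1 + 6·4 + 7·5 + 4·0 + 2·3 + 7·4 = 127
B: 4·1 + 7·2 + 1·0 + 6·1 + 7·2 + 4·1 + 2·5 + 7·0 = 52
D has the highest Borda score (139).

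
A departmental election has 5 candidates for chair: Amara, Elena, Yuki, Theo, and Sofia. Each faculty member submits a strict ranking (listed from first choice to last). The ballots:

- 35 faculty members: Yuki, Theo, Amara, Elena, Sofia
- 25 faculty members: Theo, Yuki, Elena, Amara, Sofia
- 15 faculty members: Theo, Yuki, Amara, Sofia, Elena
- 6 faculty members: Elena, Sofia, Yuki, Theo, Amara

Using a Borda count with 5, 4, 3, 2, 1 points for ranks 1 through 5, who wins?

Amara: 35·3 + 25·2 + 15·3 + 6·1 = 206
Elena: 35·2 + 25·3 + 15·1 + 6·5 = 190
Yuki: 35·5 + 25·4 + 15·4 + 6·3 = 353
Theo: 35·4 + 25·5 + 15·5 + 6·2 = 352
Sofia: 35·1 + 25·1 + 15·2 + 6·4 = 114
Yuki has the highest Borda score (353).

Yuki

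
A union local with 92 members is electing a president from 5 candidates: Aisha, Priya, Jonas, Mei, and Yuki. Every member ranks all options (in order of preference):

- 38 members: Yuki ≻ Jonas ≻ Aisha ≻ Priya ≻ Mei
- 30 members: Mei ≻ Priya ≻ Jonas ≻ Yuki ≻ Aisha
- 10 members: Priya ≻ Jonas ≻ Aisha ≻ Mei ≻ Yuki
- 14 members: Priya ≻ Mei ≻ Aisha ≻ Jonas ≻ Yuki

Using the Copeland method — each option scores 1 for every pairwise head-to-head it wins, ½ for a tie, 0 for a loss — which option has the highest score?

Aisha: beats Mei; loses to Priya, Jonas, and Yuki → score 1.
Priya: beats Aisha, Jonas, Mei, and Yuki → score 4.
Jonas: beats Aisha, Mei, and Yuki; loses to Priya → score 3.
Mei: beats Yuki; loses to Aisha, Priya, and Jonas → score 1.
Yuki: beats Aisha; loses to Priya, Jonas, and Mei → score 1.
Priya has the best pairwise record.

Priya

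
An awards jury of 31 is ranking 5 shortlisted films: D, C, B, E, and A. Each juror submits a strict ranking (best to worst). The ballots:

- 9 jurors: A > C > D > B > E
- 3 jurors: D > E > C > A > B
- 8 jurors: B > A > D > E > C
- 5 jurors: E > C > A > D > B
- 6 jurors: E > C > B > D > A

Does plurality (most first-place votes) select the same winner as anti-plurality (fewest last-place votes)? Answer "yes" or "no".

no

Plurality — first-place votes: D 3, C 0, B 8, E 11, A 9. Winner: E.
Anti-plurality — last-place votes: D 0, C 8, B 8, E 9, A 6. Winner: D.
The two methods disagree.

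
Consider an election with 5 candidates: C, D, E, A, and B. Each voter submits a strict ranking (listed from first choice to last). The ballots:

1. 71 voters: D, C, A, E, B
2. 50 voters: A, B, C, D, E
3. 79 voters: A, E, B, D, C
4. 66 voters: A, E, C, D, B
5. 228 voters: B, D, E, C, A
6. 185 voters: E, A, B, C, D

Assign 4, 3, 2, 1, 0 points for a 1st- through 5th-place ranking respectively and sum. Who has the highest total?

E

C: 71·3 + 50·2 + 79·0 + 66·2 + 228·1 + 185·1 = 858
D: 71·4 + 50·1 + 79·1 + 66·1 + 228·3 + 185·0 = 1163
E: 71·1 + 50·0 + 79·3 + 66·3 + 228·2 + 185·4 = 1702
A: 71·2 + 50·4 + 79·4 + 66·4 + 228·0 + 185·3 = 1477
B: 71·0 + 50·3 + 79·2 + 66·0 + 228·4 + 185·2 = 1590
E has the highest Borda score (1702).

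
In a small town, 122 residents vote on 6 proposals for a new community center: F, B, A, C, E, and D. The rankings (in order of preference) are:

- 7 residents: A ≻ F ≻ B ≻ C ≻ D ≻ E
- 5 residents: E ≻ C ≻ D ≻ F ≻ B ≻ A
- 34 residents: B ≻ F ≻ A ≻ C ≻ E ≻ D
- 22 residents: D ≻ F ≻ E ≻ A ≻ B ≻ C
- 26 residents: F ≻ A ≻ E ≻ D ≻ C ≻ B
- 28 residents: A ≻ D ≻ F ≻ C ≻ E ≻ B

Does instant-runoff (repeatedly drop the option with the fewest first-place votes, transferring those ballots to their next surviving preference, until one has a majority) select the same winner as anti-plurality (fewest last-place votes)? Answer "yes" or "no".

no

Instant-runoff — R1 F 26, B 34, A 35, C 0, E 5, D 22 (C out); R2 F 26, B 34, A 35, E 5, D 22 (E out); R3 F 26, B 34, A 35, D 27 (F out); R4 B 34, A 61, D 27 (D out); R5 B 39, A 83 (A winner). Winner: A.
Anti-plurality — last-place votes: F 0, B 54, A 5, C 22, E 7, D 34. Winner: F.
The two methods disagree.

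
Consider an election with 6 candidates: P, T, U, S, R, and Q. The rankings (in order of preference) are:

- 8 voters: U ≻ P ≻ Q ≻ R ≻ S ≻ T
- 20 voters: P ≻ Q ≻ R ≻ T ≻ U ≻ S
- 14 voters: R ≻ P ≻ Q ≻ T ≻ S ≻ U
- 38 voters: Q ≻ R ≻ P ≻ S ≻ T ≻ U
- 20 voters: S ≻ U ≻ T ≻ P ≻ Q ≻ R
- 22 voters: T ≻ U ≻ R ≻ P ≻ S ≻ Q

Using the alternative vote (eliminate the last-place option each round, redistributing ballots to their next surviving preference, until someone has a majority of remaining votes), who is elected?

P

Round 1: P 20, T 22, U 8, S 20, R 14, Q 38. Eliminate U.
Round 2: P 28, T 22, S 20, R 14, Q 38. Eliminate R.
Round 3: P 42, T 22, S 20, Q 38. Eliminate S.
Round 4: P 42, T 42, Q 38. Eliminate Q.
Round 5: P 80, T 42. P has a majority.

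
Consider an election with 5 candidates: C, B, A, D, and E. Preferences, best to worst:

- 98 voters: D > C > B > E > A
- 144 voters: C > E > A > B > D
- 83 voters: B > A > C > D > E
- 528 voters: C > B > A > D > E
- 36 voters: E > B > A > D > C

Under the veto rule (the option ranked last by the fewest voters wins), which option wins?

Last-place votes: C 36, B 0, A 98, D 144, E 611.
B is ranked last by the fewest voters, so B wins.

B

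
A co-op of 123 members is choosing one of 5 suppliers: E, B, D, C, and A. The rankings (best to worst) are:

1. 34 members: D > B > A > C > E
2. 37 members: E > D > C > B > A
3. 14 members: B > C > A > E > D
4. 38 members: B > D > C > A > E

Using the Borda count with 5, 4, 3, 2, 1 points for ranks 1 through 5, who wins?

D

E: 34·1 + 37·5 + 14·2 + 38·1 = 285
B: 34·4 + 37·2 + 14·5 + 38·5 = 470
D: 34·5 + 37·4 + 14·1 + 38·4 = 484
C: 34·2 + 37·3 + 14·4 + 38·3 = 349
A: 34·3 + 37·1 + 14·3 + 38·2 = 257
D has the highest Borda score (484).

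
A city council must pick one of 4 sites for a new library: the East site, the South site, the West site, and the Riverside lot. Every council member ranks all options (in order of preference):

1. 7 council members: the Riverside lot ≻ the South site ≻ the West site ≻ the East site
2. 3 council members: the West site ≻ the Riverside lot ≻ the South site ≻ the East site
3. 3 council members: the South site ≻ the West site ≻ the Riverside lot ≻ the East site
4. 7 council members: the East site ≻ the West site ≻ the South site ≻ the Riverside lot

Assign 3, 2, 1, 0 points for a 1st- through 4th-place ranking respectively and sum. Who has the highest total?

the East site: 7·0 + 3·0 + 3·0 + 7·3 = 21
the South site: 7·2 + 3·1 + 3·3 + 7·1 = 33
the West site: 7·1 + 3·3 + 3·2 + 7·2 = 36
the Riverside lot: 7·3 + 3·2 + 3·1 + 7·0 = 30
the West site has the highest Borda score (36).

the West site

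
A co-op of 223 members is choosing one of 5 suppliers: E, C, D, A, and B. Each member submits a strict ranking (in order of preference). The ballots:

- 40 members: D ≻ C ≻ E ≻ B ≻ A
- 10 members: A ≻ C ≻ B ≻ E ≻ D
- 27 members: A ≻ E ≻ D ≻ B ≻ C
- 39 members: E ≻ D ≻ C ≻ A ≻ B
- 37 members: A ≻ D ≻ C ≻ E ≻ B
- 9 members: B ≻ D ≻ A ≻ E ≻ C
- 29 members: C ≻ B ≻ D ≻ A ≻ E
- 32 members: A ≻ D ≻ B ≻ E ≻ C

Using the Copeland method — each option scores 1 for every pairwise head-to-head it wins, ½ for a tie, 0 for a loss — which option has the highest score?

E: beats B; loses to C, D, and A → score 1.
C: beats E and B; loses to D and A → score 2.
D: beats E, C, A, and B → score 4.
A: beats E, C, and B; loses to D → score 3.
B: loses to E, C, D, and A → score 0.
D has the best pairwise record.

D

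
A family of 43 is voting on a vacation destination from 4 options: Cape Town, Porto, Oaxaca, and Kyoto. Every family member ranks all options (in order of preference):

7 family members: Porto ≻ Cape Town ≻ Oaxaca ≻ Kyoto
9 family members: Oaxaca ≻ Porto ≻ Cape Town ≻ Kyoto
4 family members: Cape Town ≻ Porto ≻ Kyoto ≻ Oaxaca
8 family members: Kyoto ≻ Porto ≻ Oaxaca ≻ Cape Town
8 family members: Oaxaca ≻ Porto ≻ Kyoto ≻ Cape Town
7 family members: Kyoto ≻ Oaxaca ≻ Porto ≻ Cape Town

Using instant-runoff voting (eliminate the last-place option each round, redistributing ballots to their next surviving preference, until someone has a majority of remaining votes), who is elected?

Oaxaca

Round 1: Cape Town 4, Porto 7, Oaxaca 17, Kyoto 15. Eliminate Cape Town.
Round 2: Porto 11, Oaxaca 17, Kyoto 15. Eliminate Porto.
Round 3: Oaxaca 24, Kyoto 19. Oaxaca has a majority.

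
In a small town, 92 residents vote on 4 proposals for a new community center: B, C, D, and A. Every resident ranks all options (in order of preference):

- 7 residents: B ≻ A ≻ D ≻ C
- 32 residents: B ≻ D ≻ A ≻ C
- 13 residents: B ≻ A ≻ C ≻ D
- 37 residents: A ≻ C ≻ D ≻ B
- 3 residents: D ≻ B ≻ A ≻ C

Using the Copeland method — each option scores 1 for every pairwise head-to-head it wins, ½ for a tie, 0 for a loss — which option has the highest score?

B

B: beats C, D, and A → score 3.
C: beats D; loses to B and A → score 1.
D: loses to B, C, and A → score 0.
A: beats C and D; loses to B → score 2.
B has the best pairwise record.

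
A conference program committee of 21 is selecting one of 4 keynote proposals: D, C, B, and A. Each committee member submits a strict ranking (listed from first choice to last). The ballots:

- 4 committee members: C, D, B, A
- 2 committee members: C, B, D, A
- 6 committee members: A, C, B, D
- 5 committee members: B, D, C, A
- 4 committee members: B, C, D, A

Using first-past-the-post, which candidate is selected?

B

First-place votes: D 0, C 6, B 9, A 6.
B has the most first-place votes.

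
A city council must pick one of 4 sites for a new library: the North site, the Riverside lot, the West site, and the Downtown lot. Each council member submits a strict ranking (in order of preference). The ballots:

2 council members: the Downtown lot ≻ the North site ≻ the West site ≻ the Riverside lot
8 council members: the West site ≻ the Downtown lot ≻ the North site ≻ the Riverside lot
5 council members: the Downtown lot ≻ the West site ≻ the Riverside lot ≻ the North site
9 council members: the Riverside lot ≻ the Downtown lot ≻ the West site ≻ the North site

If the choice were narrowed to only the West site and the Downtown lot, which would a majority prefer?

the Downtown lot

Voters preferring the West site to the Downtown lot: 8; preferring the Downtown lot to the West site: 16.
the Downtown lot wins the head-to-head.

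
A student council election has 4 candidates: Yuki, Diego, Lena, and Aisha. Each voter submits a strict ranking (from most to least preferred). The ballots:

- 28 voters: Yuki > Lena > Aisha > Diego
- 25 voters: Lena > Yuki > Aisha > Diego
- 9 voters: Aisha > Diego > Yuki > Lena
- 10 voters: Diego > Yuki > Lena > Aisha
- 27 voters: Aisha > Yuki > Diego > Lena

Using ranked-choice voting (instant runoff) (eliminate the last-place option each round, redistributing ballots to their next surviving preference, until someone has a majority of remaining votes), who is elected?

Round 1: Yuki 28, Diego 10, Lena 25, Aisha 36. Eliminate Diego.
Round 2: Yuki 38, Lena 25, Aisha 36. Eliminate Lena.
Round 3: Yuki 63, Aisha 36. Yuki has a majority.

Yuki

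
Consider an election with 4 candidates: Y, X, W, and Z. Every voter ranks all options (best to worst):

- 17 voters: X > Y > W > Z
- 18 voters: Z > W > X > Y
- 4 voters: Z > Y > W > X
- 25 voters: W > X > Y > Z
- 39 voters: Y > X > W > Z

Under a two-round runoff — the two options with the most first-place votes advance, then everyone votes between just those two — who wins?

Round 1 first-place votes: Y 39, X 17, W 25, Z 22.
Y and W advance.
Runoff: Y is preferred to W by 60 voters; W by 43.
Y wins the runoff.

Y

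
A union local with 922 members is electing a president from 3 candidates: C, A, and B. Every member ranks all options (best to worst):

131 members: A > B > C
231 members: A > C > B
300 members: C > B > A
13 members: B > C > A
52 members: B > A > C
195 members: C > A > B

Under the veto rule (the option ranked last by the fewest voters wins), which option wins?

C

Last-place votes: C 183, A 313, B 426.
C is ranked last by the fewest voters, so C wins.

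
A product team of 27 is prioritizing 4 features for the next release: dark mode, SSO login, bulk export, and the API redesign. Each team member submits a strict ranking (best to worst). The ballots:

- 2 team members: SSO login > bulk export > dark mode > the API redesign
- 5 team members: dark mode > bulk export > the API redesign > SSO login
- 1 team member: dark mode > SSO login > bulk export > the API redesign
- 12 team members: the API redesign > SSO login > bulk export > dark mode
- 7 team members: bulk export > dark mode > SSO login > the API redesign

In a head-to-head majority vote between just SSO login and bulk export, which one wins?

SSO login

Voters preferring SSO login to bulk export: 15; preferring bulk export to SSO login: 12.
SSO login wins the head-to-head.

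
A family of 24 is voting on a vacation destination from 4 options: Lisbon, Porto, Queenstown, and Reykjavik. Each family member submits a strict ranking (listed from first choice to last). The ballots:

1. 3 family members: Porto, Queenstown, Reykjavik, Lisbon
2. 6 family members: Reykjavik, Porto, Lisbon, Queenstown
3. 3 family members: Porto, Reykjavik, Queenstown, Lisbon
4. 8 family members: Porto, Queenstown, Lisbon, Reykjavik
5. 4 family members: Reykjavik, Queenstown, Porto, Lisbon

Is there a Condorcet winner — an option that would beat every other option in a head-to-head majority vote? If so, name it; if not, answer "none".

Porto vs Lisbon: 24–0 for Porto.
Porto vs Queenstown: 20–4 for Porto.
Porto vs Reykjavik: 14–10 for Porto.
Porto beats every other option head-to-head.

Porto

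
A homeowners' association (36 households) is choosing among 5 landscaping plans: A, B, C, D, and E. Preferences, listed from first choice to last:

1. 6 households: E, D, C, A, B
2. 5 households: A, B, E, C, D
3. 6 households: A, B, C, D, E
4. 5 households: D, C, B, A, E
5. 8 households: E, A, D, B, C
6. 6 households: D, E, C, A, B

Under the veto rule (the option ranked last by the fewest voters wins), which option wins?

A

Last-place votes: A 0, B 12, C 8, D 5, E 11.
A is ranked last by the fewest voters, so A wins.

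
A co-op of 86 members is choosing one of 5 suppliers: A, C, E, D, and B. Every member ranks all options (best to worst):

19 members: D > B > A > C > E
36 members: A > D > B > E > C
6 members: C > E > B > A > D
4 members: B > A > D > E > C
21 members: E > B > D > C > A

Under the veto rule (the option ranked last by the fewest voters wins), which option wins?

B

Last-place votes: A 21, C 40, E 19, D 6, B 0.
B is ranked last by the fewest voters, so B wins.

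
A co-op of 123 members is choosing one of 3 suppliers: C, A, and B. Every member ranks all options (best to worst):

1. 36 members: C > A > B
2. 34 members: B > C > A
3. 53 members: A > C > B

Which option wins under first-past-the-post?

First-place votes: C 36, A 53, B 34.
A has the most first-place votes.

A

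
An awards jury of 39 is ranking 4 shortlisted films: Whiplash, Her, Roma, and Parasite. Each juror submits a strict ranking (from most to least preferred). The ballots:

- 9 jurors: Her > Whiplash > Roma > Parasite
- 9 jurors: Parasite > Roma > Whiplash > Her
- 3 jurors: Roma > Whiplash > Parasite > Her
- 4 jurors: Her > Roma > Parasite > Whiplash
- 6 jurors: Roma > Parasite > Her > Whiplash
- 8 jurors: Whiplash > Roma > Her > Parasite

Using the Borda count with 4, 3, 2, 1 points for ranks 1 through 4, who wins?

Roma

Whiplash: 9·3 + 9·2 + 3·3 + 4·1 + 6·1 + 8·4 = 96
Her: 9·4 + 9·1 + 3·1 + 4·4 + 6·2 + 8·2 = 92
Roma: 9·2 + 9·3 + 3·4 + 4·3 + 6·4 + 8·3 = 117
Parasite: 9·1 + 9·4 + 3·2 + 4·2 + 6·3 + 8·1 = 85
Roma has the highest Borda score (117).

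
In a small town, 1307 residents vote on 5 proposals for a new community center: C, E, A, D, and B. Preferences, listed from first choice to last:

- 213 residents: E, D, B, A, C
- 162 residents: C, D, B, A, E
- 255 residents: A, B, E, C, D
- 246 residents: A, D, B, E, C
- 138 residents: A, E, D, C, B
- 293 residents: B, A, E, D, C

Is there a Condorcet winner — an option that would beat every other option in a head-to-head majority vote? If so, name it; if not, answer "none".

Checking pairwise contests:
E beats C 1145–162.
A beats E 1094–213.
B beats A 668–639.
E beats D 899–408.
D beats B 759–548.
Every option loses at least one head-to-head, so there is no Condorcet winner.

none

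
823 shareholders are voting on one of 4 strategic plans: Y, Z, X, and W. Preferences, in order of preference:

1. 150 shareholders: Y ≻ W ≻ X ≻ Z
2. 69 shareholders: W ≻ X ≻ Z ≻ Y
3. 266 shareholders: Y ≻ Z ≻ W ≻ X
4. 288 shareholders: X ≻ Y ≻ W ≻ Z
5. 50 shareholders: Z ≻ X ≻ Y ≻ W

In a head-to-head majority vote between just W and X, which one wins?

W

Voters preferring W to X: 485; preferring X to W: 338.
W wins the head-to-head.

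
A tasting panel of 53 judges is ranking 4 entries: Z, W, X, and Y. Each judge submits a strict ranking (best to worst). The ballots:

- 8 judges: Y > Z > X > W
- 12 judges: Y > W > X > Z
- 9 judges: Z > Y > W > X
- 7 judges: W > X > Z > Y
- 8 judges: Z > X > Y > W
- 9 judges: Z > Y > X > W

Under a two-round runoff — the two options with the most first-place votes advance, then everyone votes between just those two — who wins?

Z

Round 1 first-place votes: Z 26, W 7, X 0, Y 20.
Z and Y advance.
Runoff: Z is preferred to Y by 33 voters; Y by 20.
Z wins the runoff.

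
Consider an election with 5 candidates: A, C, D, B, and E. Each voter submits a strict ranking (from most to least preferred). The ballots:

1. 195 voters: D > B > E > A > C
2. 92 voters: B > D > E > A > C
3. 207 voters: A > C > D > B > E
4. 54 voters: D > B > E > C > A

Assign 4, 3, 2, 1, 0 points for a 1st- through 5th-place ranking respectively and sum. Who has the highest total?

A: 195·1 + 92·1 + 207·4 + 54·0 = 1115
C: 195·0 + 92·0 + 207·3 + 54·1 = 675
D: 195·4 + 92·3 + 207·2 + 54·4 = 1686
B: 195·3 + 92·4 + 207·1 + 54·3 = 1322
E: 195·2 + 92·2 + 207·0 + 54·2 = 682
D has the highest Borda score (1686).

D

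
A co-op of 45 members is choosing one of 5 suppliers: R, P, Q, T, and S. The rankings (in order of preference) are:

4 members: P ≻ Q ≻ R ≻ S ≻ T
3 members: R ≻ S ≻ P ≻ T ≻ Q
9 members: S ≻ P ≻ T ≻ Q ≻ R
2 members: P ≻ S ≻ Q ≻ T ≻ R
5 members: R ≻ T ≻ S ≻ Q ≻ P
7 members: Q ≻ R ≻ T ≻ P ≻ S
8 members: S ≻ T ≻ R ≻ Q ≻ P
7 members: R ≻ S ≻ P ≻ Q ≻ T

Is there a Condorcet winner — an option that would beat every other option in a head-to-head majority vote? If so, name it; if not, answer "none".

R

R vs P: 30–15 for R.
R vs Q: 23–22 for R.
R vs T: 26–19 for R.
R vs S: 26–19 for R.
R beats every other option head-to-head.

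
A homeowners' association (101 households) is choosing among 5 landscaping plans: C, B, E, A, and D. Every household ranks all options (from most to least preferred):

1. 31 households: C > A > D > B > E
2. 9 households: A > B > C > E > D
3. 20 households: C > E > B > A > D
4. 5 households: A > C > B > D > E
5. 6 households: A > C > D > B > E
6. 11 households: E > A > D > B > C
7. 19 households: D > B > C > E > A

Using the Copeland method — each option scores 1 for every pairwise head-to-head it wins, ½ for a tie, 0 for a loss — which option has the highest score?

C

C: beats B, E, A, and D → score 4.
B: beats E; loses to C, A, and D → score 1.
E: loses to C, B, A, and D → score 0.
A: beats B, E, and D; loses to C → score 3.
D: beats B and E; loses to C and A → score 2.
C has the best pairwise record.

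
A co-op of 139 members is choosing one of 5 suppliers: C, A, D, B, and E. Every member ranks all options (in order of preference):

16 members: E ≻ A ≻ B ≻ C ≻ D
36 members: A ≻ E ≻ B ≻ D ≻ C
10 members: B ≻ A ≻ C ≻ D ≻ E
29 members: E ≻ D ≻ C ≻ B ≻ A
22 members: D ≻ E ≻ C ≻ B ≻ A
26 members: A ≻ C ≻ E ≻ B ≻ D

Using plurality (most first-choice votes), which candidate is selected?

First-place votes: C 0, A 62, D 22, B 10, E 45.
A has the most first-place votes.

A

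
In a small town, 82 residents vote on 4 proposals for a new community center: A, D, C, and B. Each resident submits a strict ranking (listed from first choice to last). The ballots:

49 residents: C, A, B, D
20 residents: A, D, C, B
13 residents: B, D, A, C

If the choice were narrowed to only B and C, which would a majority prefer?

Voters preferring B to C: 13; preferring C to B: 69.
C wins the head-to-head.

C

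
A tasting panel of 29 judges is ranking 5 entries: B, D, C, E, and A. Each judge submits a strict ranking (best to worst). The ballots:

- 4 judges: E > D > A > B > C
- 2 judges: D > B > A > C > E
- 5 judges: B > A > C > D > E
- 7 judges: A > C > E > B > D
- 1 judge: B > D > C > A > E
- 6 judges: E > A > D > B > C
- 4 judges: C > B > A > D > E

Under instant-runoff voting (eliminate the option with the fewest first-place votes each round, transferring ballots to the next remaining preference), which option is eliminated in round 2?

Round 1: B 6, D 2, C 4, E 10, A 7. Eliminate D.
Round 2: B 8, C 4, E 10, A 7. Eliminate C.

C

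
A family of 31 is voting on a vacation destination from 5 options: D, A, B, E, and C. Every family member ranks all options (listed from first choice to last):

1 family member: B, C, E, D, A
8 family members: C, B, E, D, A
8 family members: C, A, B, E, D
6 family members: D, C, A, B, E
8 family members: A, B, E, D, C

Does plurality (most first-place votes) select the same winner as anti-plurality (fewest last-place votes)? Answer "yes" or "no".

no

Plurality — first-place votes: D 6, A 8, B 1, E 0, C 16. Winner: C.
Anti-plurality — last-place votes: D 8, A 9, B 0, E 6, C 8. Winner: B.
The two methods disagree.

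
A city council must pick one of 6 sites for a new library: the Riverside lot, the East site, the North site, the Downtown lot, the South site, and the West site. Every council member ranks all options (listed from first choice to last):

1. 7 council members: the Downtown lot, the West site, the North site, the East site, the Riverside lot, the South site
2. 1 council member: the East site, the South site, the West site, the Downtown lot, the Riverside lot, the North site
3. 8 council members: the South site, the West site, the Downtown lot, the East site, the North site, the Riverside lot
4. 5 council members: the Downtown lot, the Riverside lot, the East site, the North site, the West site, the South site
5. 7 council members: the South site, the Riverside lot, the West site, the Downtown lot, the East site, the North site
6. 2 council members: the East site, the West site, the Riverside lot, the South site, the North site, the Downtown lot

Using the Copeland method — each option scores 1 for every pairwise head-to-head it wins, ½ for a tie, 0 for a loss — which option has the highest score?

the South site

the Riverside lot: ties the North site; loses to the East site, the Downtown lot, the South site, and the West site → score 0.5.
the East site: beats the Riverside lot and the North site; ties the South site; loses to the Downtown lot and the West site → score 2.5.
the North site: ties the Riverside lot; loses to the East site, the Downtown lot, the South site, and the West site → score 0.5.
the Downtown lot: beats the Riverside lot, the East site, and the North site; loses to the South site and the West site → score 3.
the South site: beats the Riverside lot, the North site, the Downtown lot, and the West site; ties the East site → score 4.5.
the West site: beats the Riverside lot, the East site, the North site, and the Downtown lot; loses to the South site → score 4.
the South site has the best pairwise record.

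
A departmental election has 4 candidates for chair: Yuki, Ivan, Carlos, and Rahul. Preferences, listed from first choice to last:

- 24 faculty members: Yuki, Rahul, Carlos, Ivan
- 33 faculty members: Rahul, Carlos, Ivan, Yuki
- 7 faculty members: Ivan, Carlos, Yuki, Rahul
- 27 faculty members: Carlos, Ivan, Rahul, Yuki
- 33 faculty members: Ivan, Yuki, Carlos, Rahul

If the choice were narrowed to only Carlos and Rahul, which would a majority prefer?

Voters preferring Carlos to Rahul: 67; preferring Rahul to Carlos: 57.
Carlos wins the head-to-head.

Carlos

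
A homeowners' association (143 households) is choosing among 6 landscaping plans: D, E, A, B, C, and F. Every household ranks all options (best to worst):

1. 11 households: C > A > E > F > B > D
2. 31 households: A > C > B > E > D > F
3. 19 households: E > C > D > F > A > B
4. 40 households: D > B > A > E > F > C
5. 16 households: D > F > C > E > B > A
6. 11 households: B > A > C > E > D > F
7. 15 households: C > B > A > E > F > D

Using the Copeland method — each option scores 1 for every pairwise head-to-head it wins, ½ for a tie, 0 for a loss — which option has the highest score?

C

D: beats A, B, and F; loses to E and C → score 3.
E: beats D and F; loses to A, B, and C → score 2.
A: beats E, C, and F; loses to D and B → score 3.
B: beats E, A, and F; loses to D and C → score 3.
C: beats D, E, B, and F; loses to A → score 4.
F: loses to D, E, A, B, and C → score 0.
C has the best pairwise record.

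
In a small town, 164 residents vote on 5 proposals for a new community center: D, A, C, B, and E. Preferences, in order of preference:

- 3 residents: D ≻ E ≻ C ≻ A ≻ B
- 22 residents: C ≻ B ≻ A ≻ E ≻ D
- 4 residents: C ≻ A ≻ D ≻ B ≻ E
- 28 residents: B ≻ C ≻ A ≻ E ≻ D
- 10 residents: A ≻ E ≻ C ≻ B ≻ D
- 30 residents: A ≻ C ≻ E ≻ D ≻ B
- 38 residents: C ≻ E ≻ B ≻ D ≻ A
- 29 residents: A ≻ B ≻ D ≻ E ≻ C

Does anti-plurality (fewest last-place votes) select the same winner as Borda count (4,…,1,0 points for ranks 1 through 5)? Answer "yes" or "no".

no

Anti-plurality — last-place votes: D 60, A 38, C 29, B 33, E 4. Winner: E.
Borda — scores: D 146, A 391, C 456, B 355, E 292. Winner: C.
The two methods disagree.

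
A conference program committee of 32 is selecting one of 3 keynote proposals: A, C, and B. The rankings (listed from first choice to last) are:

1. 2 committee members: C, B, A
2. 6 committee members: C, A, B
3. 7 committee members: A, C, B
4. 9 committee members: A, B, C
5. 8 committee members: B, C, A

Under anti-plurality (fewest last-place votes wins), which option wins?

Last-place votes: A 10, C 9, B 13.
C is ranked last by the fewest voters, so C wins.

C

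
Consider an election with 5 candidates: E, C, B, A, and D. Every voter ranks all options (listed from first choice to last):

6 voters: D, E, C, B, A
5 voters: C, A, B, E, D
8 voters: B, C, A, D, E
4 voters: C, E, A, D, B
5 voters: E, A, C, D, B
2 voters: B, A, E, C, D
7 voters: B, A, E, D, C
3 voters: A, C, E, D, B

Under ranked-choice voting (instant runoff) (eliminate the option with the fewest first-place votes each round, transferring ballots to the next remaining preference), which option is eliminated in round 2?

E

Round 1: E 5, C 9, B 17, A 3, D 6. Eliminate A.
Round 2: E 5, C 12, B 17, D 6. Eliminate E.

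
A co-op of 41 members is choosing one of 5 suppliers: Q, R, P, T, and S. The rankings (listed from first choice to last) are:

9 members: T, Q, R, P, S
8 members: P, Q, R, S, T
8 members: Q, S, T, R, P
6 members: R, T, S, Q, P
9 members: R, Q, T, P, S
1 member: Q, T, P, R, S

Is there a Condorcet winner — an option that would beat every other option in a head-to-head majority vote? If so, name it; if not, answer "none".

Q

Q vs R: 26–15 for Q.
Q vs P: 33–8 for Q.
Q vs T: 26–15 for Q.
Q vs S: 35–6 for Q.
Q beats every other option head-to-head.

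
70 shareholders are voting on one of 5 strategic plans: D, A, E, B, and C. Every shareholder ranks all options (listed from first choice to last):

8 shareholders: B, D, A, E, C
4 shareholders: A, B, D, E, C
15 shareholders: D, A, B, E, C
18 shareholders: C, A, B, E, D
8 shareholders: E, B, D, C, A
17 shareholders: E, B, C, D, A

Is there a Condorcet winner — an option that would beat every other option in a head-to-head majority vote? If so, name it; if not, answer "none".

none

Checking pairwise contests:
E beats D 43–27.
D beats A 48–22.
A beats E 45–25.
A beats B 37–33.
E beats C 52–18.
Every option loses at least one head-to-head, so there is no Condorcet winner.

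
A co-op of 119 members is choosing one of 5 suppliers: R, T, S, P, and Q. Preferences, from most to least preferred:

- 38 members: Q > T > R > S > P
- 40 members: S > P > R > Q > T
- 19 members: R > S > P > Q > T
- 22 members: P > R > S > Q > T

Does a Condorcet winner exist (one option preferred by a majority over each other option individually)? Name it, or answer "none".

none

Checking pairwise contests:
P beats R 62–57.
R beats T 81–38.
R beats S 79–40.
S beats P 97–22.
R beats Q 81–38.
Every option loses at least one head-to-head, so there is no Condorcet winner.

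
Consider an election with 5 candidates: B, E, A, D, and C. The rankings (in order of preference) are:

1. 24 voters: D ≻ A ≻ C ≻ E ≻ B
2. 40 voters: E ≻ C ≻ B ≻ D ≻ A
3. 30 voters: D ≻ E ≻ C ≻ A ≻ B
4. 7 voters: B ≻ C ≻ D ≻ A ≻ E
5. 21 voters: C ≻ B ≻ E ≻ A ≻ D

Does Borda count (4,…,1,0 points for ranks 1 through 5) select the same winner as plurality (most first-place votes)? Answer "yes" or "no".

no

Borda — scores: B 171, E 316, A 130, D 270, C 333. Winner: C.
Plurality — first-place votes: B 7, E 40, A 0, D 54, C 21. Winner: D.
The two methods disagree.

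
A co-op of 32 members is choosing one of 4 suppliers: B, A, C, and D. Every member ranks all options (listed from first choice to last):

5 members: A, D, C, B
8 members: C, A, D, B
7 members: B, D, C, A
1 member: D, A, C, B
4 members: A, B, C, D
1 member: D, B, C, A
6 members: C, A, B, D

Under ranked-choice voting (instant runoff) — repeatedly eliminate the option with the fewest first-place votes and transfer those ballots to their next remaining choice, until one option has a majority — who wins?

C

Round 1: B 7, A 9, C 14, D 2. Eliminate D.
Round 2: B 8, A 10, C 14. Eliminate B.
Round 3: A 10, C 22. C has a majority.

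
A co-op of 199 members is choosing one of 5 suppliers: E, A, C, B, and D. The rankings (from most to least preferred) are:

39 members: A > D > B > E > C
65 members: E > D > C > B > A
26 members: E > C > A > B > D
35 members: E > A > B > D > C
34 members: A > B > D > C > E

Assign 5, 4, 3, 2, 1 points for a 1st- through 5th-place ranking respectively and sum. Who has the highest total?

E

E: 39·2 + 65·5 + 26·5 + 35·5 + 34·1 = 742
A: 39·5 + 65·1 + 26·3 + 35·4 + 34·5 = 648
C: 39·1 + 65·3 + 26·4 + 35·1 + 34·2 = 441
B: 39·3 + 65·2 + 26·2 + 35·3 + 34·4 = 540
D: 39·4 + 65·4 + 26·1 + 35·2 + 34·3 = 614
E has the highest Borda score (742).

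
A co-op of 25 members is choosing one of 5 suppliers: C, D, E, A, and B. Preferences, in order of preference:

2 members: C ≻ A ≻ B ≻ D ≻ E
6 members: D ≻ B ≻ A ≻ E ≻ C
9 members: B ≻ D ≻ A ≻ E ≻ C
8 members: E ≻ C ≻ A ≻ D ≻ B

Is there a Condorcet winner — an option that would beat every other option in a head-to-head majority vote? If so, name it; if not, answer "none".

D vs C: 15–10 for D.
D vs E: 17–8 for D.
D vs A: 15–10 for D.
D vs B: 14–11 for D.
D beats every other option head-to-head.

D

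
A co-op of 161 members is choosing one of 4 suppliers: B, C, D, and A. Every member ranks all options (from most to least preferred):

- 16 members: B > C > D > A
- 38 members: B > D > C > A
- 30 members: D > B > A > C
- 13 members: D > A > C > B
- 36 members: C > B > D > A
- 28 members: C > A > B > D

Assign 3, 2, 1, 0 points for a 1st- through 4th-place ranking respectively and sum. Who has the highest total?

B: 16·3 + 38·3 + 30·2 + 13·0 + 36·2 + 28·1 = 322
C: 16·2 + 38·1 + 30·0 + 13·1 + 36·3 + 28·3 = 275
D: 16·1 + 38·2 + 30·3 + 13·3 + 36·1 + 28·0 = 257
A: 16·0 + 38·0 + 30·1 + 13·2 + 36·0 + 28·2 = 112
B has the highest Borda score (322).

B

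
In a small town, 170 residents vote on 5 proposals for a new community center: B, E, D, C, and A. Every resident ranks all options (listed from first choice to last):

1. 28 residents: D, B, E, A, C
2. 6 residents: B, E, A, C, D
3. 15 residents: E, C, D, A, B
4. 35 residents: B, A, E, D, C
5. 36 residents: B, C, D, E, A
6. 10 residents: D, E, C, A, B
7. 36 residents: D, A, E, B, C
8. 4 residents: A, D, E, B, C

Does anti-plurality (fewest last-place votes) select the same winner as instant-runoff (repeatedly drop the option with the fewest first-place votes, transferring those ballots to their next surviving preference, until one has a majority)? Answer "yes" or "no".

no

Anti-plurality — last-place votes: B 25, E 0, D 6, C 103, A 36. Winner: E.
Instant-runoff — R1 B 77, E 15, D 74, C 0, A 4 (C out); R2 B 77, E 15, D 74, A 4 (A out); R3 B 77, E 15, D 78 (E out); R4 B 77, D 93 (D winner). Winner: D.
The two methods disagree.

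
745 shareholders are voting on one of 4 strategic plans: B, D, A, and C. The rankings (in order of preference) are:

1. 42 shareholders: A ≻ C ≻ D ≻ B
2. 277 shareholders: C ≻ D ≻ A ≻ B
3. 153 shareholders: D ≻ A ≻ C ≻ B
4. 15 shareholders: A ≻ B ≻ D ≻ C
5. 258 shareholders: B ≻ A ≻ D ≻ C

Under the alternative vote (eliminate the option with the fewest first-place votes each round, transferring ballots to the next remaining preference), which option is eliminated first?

Round 1: B 258, D 153, A 57, C 277. Eliminate A.

A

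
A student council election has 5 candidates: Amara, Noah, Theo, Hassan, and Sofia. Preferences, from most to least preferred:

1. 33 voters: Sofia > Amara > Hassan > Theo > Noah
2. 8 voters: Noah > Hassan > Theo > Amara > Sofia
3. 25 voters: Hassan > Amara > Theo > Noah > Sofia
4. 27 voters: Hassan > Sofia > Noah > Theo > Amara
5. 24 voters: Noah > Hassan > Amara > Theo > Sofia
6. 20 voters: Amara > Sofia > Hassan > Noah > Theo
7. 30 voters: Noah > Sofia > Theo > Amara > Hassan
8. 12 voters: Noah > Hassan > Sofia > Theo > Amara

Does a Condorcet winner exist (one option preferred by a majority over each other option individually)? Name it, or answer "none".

Hassan vs Amara: 96–83 for Hassan.
Hassan vs Noah: 105–74 for Hassan.
Hassan vs Theo: 149–30 for Hassan.
Hassan vs Sofia: 96–83 for Hassan.
Hassan beats every other option head-to-head.

Hassan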